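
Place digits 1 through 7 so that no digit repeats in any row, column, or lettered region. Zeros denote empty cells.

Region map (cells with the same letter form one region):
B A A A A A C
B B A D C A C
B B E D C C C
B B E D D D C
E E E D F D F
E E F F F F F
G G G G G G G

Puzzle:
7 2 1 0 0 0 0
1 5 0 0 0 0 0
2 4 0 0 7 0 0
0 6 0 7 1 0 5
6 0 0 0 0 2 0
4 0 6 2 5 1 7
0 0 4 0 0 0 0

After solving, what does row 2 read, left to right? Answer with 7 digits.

R4C1 = 3 (sole candidate).
R4C3 = 2 (sole candidate).
R4C6 = 4 (sole candidate).
R6C2 = 3 (sole candidate).
R7C1 = 5 (sole candidate).
R3C3 = 5 (sole candidate).
R5C3 = 7 (sole candidate).
R2C3 = 3: row 2 has {1,5}; col 3 has {1,2,4,5,6,7}; region has {1,2} → only 3 remains.
R2C4 = 6: row 2 has {1,3,5}; col 4 has {2,7}; region has {1,2,4,7} → only 6 remains.
R2C6 = 7: row 2 has {1,3,5,6}; col 6 has {1,2,4}; region has {1,2,3} → only 7 remains.
R3C4 = 3 (sole candidate).
R3C6 = 6 (sole candidate).
R3C7 = 1 (sole candidate).
R5C2 = 1 (sole candidate).
R5C4 = 5 (sole candidate).
R7C2 = 7 (sole candidate).
R7C4 = 1 (sole candidate).
R7C6 = 3 (sole candidate).
R1C4 = 4 (sole candidate).
R1C5 = 6 (sole candidate).
R1C6 = 5 (sole candidate).
R1C7 = 3 (sole candidate).
R5C7 = 4 (sole candidate).
R7C5 = 2 (sole candidate).
R7C7 = 6 (sole candidate).
R2C5 = 4: row 2 has {1,3,5,6,7}; col 5 has {1,2,5,6,7}; region has {1,3,5,6,7} → only 4 remains.
R2C7 = 2: row 2 has {1,3,4,5,6,7}; col 7 has {1,3,4,5,6,7}; region has {1,3,4,5,6,7} → only 2 remains.

1536472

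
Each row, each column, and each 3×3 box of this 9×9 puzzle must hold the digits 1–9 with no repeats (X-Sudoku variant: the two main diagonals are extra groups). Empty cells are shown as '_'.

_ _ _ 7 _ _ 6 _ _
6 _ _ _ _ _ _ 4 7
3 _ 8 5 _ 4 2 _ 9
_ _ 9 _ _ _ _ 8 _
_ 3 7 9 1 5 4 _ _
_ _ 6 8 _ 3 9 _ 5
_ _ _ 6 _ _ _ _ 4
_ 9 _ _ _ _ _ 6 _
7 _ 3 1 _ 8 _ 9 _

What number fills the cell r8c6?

7

r1c9 = 3: row 1 has {6,7}; col 9 has {4,5,7,9}; box has {2,4,6,7,9}; anti-diagonal has {1,2,4,7,8,9} → only 3 remains.
r3c5 = 6: row 3 has {2,3,4,5,8,9}; col 5 has {1}; box has {4,5,7} → only 6 remains.
r3c8 = 1: row 3 has {2,3,4,5,6,8,9}; col 8 has {4,6,8,9}; box has {2,3,4,6,7,9} → only 1 remains.
r4c6 = 6: row 4 has {8,9}; col 6 has {3,4,5,8}; box has {1,3,5,8,9}; anti-diagonal has {1,2,3,4,7,8,9} → only 6 remains.
r5c8 = 2: row 5 has {1,3,4,5,7,9}; col 8 has {1,4,6,8,9}; box has {4,5,8,9} → only 2 remains.
r5c9 = 6: row 5 has {1,2,3,4,5,7,9}; col 9 has {3,4,5,7,9}; box has {2,4,5,8,9} → only 6 remains.
r6c8 = 7: row 6 has {3,5,6,8,9}; col 8 has {1,2,4,6,8,9}; box has {2,4,5,6,8,9} → only 7 remains.
r7c3 = 5: row 7 has {4,6}; col 3 has {3,6,7,8,9}; box has {3,7,9}; anti-diagonal has {1,2,3,4,6,7,8,9} → only 5 remains.
r7c7 = 7: row 7 has {4,5,6}; col 7 has {2,4,6,9}; box has {4,6,9}; main diagonal has {1,3,6,8} → only 7 remains.
r7c8 = 3: row 7 has {4,5,6,7}; col 8 has {1,2,4,6,7,8,9}; box has {4,6,7,9} → only 3 remains.
r9c7 = 5: row 9 has {1,3,7,8,9}; col 7 has {2,4,6,7,9}; box has {3,4,6,7,9} → only 5 remains.
r9c9 = 2: row 9 has {1,3,5,7,8,9}; col 9 has {3,4,5,6,7,9}; box has {3,4,5,6,7,9}; main diagonal has {1,3,6,7,8} → only 2 remains.
r1c8 = 5: row 1 has {3,6,7}; col 8 has {1,2,3,4,6,7,8,9}; box has {1,2,3,4,6,7,9} → only 5 remains.
r2c2 = 5: row 2 has {4,6,7}; col 2 has {3,9}; box has {3,6,8}; main diagonal has {1,2,3,6,7,8} → only 5 remains.
r2c7 = 8: row 2 has {4,5,6,7}; col 7 has {2,4,5,6,7,9}; box has {1,2,3,4,5,6,7,9} → only 8 remains.
r3c2 = 7: row 3 has {1,2,3,4,5,6,8,9}; col 2 has {3,5,9}; box has {3,5,6,8} → only 7 remains.
r4c4 = 4: row 4 has {6,8,9}; col 4 has {1,5,6,7,8,9}; box has {1,3,5,6,8,9}; main diagonal has {1,2,3,5,6,7,8} → only 4 remains.
r4c9 = 1: row 4 has {4,6,8,9}; col 9 has {2,3,4,5,6,7,9}; box has {2,4,5,6,7,8,9} → only 1 remains.
r5c1 = 8: row 5 has {1,2,3,4,5,6,7,9}; col 1 has {3,6,7}; box has {3,6,7,9} → only 8 remains.
r6c5 = 2: row 6 has {3,5,6,7,8,9}; col 5 has {1,6}; box has {1,3,4,5,6,8,9} → only 2 remains.
r7c5 = 9: row 7 has {3,4,5,6,7}; col 5 has {1,2,6}; box has {1,6,8} → only 9 remains.
r7c6 = 2: row 7 has {3,4,5,6,7,9}; col 6 has {3,4,5,6,8}; box has {1,6,8,9} → only 2 remains.
r8c4 = 3: row 8 has {6,9}; col 4 has {1,4,5,6,7,8,9}; box has {1,2,6,8,9} → only 3 remains.
r8c6 = 7: row 8 has {3,6,9}; col 6 has {2,3,4,5,6,8}; box has {1,2,3,6,8,9} → only 7 remains.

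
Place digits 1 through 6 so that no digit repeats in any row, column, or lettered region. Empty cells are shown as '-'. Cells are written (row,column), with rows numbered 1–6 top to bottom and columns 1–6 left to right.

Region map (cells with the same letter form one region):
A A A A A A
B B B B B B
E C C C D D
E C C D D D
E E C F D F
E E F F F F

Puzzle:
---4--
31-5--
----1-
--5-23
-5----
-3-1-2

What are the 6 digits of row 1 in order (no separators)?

526431

(4,4) = 6: row 4 has {2,3,5}; col 4 has {1,4,5}; region has {1,2,3} → only 6 remains.
(5,4) = 3: row 5 has {5}; col 4 has {1,4,5,6}; region has {1,2} → only 3 remains.
(5,5) = 4: row 5 has {3,5}; col 5 has {1,2}; region has {1,2,3,6} → only 4 remains.
(5,6) = 6: row 5 has {3,4,5}; col 6 has {2,3}; region has {1,2,3} → only 6 remains.
(6,3) = 4: row 6 has {1,2,3}; col 3 has {5}; region has {1,2,3,6} → only 4 remains.
(6,5) = 5: row 6 has {1,2,3,4}; col 5 has {1,2,4}; region has {1,2,3,4,6} → only 5 remains.
(2,5) = 6: row 2 has {1,3,5}; col 5 has {1,2,4,5}; region has {1,3,5} → only 6 remains.
(2,6) = 4: row 2 has {1,3,5,6}; col 6 has {2,3,6}; region has {1,3,5,6} → only 4 remains.
(3,4) = 2: row 3 has {1}; col 4 has {1,3,4,5,6}; region has {5} → only 2 remains.
(3,6) = 5: row 3 has {1,2}; col 6 has {2,3,4,6}; region has {1,2,3,4,6} → only 5 remains.
(4,2) = 4: row 4 has {2,3,5,6}; col 2 has {1,3,5}; region has {2,5} → only 4 remains.
(5,3) = 1: row 5 has {3,4,5,6}; col 3 has {4,5}; region has {2,4,5} → only 1 remains.
(6,1) = 6: row 6 has {1,2,3,4,5}; col 1 has {3}; region has {3,5} → only 6 remains.
(1,5) = 3: row 1 has {4}; col 5 has {1,2,4,5,6}; region has {4} → only 3 remains.
(1,6) = 1: row 1 has {3,4}; col 6 has {2,3,4,5,6}; region has {3,4} → only 1 remains.
(2,3) = 2: row 2 has {1,3,4,5,6}; col 3 has {1,4,5}; region has {1,3,4,5,6} → only 2 remains.
(3,1) = 4: row 3 has {1,2,5}; col 1 has {3,6}; region has {3,5,6} → only 4 remains.
(3,2) = 6: row 3 has {1,2,4,5}; col 2 has {1,3,4,5}; region has {1,2,4,5} → only 6 remains.
(3,3) = 3: row 3 has {1,2,4,5,6}; col 3 has {1,2,4,5}; region has {1,2,4,5,6} → only 3 remains.
(4,1) = 1: row 4 has {2,3,4,5,6}; col 1 has {3,4,6}; region has {3,4,5,6} → only 1 remains.
(5,1) = 2: row 5 has {1,3,4,5,6}; col 1 has {1,3,4,6}; region has {1,3,4,5,6} → only 2 remains.
(1,1) = 5: row 1 has {1,3,4}; col 1 has {1,2,3,4,6}; region has {1,3,4} → only 5 remains.
(1,2) = 2: row 1 has {1,3,4,5}; col 2 has {1,3,4,5,6}; region has {1,3,4,5} → only 2 remains.
(1,3) = 6: row 1 has {1,2,3,4,5}; col 3 has {1,2,3,4,5}; region has {1,2,3,4,5} → only 6 remains.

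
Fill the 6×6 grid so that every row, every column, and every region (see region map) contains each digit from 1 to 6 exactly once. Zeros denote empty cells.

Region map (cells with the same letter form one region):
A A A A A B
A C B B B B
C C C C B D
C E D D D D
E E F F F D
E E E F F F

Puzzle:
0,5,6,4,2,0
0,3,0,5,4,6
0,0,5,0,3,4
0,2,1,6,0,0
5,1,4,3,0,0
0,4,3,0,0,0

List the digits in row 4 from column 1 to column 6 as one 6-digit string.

R1C6 = 1: row 1 has {2,4,5,6}; col 6 has {4,6}; region has {3,4,5,6} → only 1 remains.
R2C1 = 1: row 2 has {3,4,5,6}; col 1 has {5}; region has {2,4,5,6} → only 1 remains.
R2C3 = 2: row 2 has {1,3,4,5,6}; col 3 has {1,3,4,5,6}; region has {1,3,4,5,6} → only 2 remains.
R3C2 = 6: row 3 has {3,4,5}; col 2 has {1,2,3,4,5}; region has {3,5} → only 6 remains.
R4C1 = 4: row 4 has {1,2,6}; col 1 has {1,5}; region has {3,5,6} → only 4 remains.
R4C5 = 5: row 4 has {1,2,4,6}; col 5 has {2,3,4}; region has {1,4,6} → only 5 remains.
R4C6 = 3: row 4 has {1,2,4,5,6}; col 6 has {1,4,6}; region has {1,4,5,6} → only 3 remains.

421653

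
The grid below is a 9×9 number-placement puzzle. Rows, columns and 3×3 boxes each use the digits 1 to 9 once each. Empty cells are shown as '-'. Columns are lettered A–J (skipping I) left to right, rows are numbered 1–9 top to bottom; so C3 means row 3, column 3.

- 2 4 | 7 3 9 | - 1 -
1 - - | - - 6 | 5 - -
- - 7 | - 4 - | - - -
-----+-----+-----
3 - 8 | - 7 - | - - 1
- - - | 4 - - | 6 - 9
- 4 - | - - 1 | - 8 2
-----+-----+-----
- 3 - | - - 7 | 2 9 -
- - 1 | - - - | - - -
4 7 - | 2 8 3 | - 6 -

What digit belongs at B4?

G1 = 8: row 1 has {1,2,3,4,7,9}; col 7 has {2,5,6}; box has {1,5} → only 8 remains.
J1 = 6: row 1 has {1,2,3,4,7,8,9}; col 9 has {1,2,9}; box has {1,5,8} → only 6 remains.
D2 = 8: row 2 has {1,5,6}; col 4 has {2,4,7}; box has {3,4,6,7,9} → only 8 remains.
E2 = 2: row 2 has {1,5,6,8}; col 5 has {3,4,7,8}; box has {3,4,6,7,8,9} → only 2 remains.
F3 = 5: row 3 has {4,7}; col 6 has {1,3,6,7,9}; box has {2,3,4,6,7,8,9} → only 5 remains.
J3 = 3: row 3 has {4,5,7}; col 9 has {1,2,6,9}; box has {1,5,6,8} → only 3 remains.
F4 = 2: row 4 has {1,3,7,8}; col 6 has {1,3,5,6,7,9}; box has {1,4,7} → only 2 remains.
G4 = 4: row 4 has {1,2,3,7,8}; col 7 has {2,5,6,8}; box has {1,2,6,8,9} → only 4 remains.
H4 = 5: row 4 has {1,2,3,4,7,8}; col 8 has {1,6,8,9}; box has {1,2,4,6,8,9} → only 5 remains.
E5 = 5: row 5 has {4,6,9}; col 5 has {2,3,4,7,8}; box has {1,2,4,7} → only 5 remains.
F5 = 8: row 5 has {4,5,6,9}; col 6 has {1,2,3,5,6,7,9}; box has {1,2,4,5,7} → only 8 remains.
F8 = 4: row 8 has {1}; col 6 has {1,2,3,5,6,7,8,9}; box has {2,3,7,8} → only 4 remains.
G9 = 1: row 9 has {2,3,4,6,7,8}; col 7 has {2,4,5,6,8}; box has {2,6,9} → only 1 remains.
J9 = 5: row 9 has {1,2,3,4,6,7,8}; col 9 has {1,2,3,6,9}; box has {1,2,6,9} → only 5 remains.
A1 = 5: row 1 has {1,2,3,4,6,7,8,9}; col 1 has {1,3,4}; box has {1,2,4,7} → only 5 remains.
B2 = 9: row 2 has {1,2,5,6,8}; col 2 has {2,3,4,7}; box has {1,2,4,5,7} → only 9 remains.
C2 = 3: row 2 has {1,2,5,6,8,9}; col 3 has {1,4,7,8}; box has {1,2,4,5,7,9} → only 3 remains.
D3 = 1: row 3 has {3,4,5,7}; col 4 has {2,4,7,8}; box has {2,3,4,5,6,7,8,9} → only 1 remains.
G3 = 9: row 3 has {1,3,4,5,7}; col 7 has {1,2,4,5,6,8}; box has {1,3,5,6,8} → only 9 remains.
H3 = 2: row 3 has {1,3,4,5,7,9}; col 8 has {1,5,6,8,9}; box has {1,3,5,6,8,9} → only 2 remains.
B4 = 6: row 4 has {1,2,3,4,5,7,8}; col 2 has {2,3,4,7,9}; box has {3,4,8} → only 6 remains.

6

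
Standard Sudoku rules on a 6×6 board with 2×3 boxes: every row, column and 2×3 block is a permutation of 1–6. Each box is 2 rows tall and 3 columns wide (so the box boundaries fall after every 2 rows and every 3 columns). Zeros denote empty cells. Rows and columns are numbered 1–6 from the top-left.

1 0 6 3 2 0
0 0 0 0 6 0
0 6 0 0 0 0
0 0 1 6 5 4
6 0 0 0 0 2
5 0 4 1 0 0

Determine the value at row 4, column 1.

2

row 1, column 6 = 5: row 1 has {1,2,3,6}; col 6 has {2,4}; box has {2,3,6} → only 5 remains.
row 2, column 4 = 4: row 2 has {6}; col 4 has {1,3,6}; box has {2,3,5,6} → only 4 remains.
row 2, column 6 = 1: row 2 has {4,6}; col 6 has {2,4,5}; box has {2,3,4,5,6} → only 1 remains.
row 3, column 4 = 2: row 3 has {6}; col 4 has {1,3,4,6}; box has {4,5,6} → only 2 remains.
row 3, column 6 = 3: row 3 has {2,6}; col 6 has {1,2,4,5}; box has {2,4,5,6} → only 3 remains.
row 5, column 3 = 3: row 5 has {2,6}; col 3 has {1,4,6}; box has {4,5,6} → only 3 remains.
row 5, column 4 = 5: row 5 has {2,3,6}; col 4 has {1,2,3,4,6}; box has {1,2} → only 5 remains.
row 5, column 5 = 4: row 5 has {2,3,5,6}; col 5 has {2,5,6}; box has {1,2,5} → only 4 remains.
row 6, column 2 = 2: row 6 has {1,4,5}; col 2 has {6}; box has {3,4,5,6} → only 2 remains.
row 6, column 5 = 3: row 6 has {1,2,4,5}; col 5 has {2,4,5,6}; box has {1,2,4,5} → only 3 remains.
row 6, column 6 = 6: row 6 has {1,2,3,4,5}; col 6 has {1,2,3,4,5}; box has {1,2,3,4,5} → only 6 remains.
row 1, column 2 = 4: row 1 has {1,2,3,5,6}; col 2 has {2,6}; box has {1,6} → only 4 remains.
row 3, column 1 = 4: row 3 has {2,3,6}; col 1 has {1,5,6}; box has {1,6} → only 4 remains.
row 3, column 3 = 5: row 3 has {2,3,4,6}; col 3 has {1,3,4,6}; box has {1,4,6} → only 5 remains.
row 3, column 5 = 1: row 3 has {2,3,4,5,6}; col 5 has {2,3,4,5,6}; box has {2,3,4,5,6} → only 1 remains.
row 4, column 2 = 3: row 4 has {1,4,5,6}; col 2 has {2,4,6}; box has {1,4,5,6} → only 3 remains.
row 5, column 2 = 1: row 5 has {2,3,4,5,6}; col 2 has {2,3,4,6}; box has {2,3,4,5,6} → only 1 remains.
row 2, column 2 = 5: row 2 has {1,4,6}; col 2 has {1,2,3,4,6}; box has {1,4,6} → only 5 remains.
row 2, column 3 = 2: row 2 has {1,4,5,6}; col 3 has {1,3,4,5,6}; box has {1,4,5,6} → only 2 remains.
row 4, column 1 = 2: row 4 has {1,3,4,5,6}; col 1 has {1,4,5,6}; box has {1,3,4,5,6} → only 2 remains.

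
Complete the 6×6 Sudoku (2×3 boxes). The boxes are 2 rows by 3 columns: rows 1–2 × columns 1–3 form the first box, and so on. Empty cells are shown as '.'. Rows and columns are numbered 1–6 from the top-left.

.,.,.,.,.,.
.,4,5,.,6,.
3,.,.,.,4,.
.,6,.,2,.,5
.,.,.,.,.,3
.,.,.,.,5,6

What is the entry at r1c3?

3

r3c6 = 1: row 3 has {3,4}; col 6 has {3,5,6}; box has {2,4,5} → only 1 remains.
r4c5 = 3: row 4 has {2,5,6}; col 5 has {4,5,6}; box has {1,2,4,5} → only 3 remains.
r2c6 = 2: row 2 has {4,5,6}; col 6 has {1,3,5,6}; box has {6} → only 2 remains.
r3c3 = 2: row 3 has {1,3,4}; col 3 has {5}; box has {3,6} → only 2 remains.
r3c4 = 6: row 3 has {1,2,3,4}; col 4 has {2}; box has {1,2,3,4,5} → only 6 remains.
r1c5 = 1: row 1 has {}; col 5 has {3,4,5,6}; box has {2,6} → only 1 remains.
r1c6 = 4: row 1 has {1}; col 6 has {1,2,3,5,6}; box has {1,2,6} → only 4 remains.
r2c1 = 1: row 2 has {2,4,5,6}; col 1 has {3}; box has {4,5} → only 1 remains.
r2c4 = 3: row 2 has {1,2,4,5,6}; col 4 has {2,6}; box has {1,2,4,6} → only 3 remains.
r3c2 = 5: row 3 has {1,2,3,4,6}; col 2 has {4,6}; box has {2,3,6} → only 5 remains.
r4c1 = 4: row 4 has {2,3,5,6}; col 1 has {1,3}; box has {2,3,5,6} → only 4 remains.
r4c3 = 1: row 4 has {2,3,4,5,6}; col 3 has {2,5}; box has {2,3,4,5,6} → only 1 remains.
r5c5 = 2: row 5 has {3}; col 5 has {1,3,4,5,6}; box has {3,5,6} → only 2 remains.
r6c1 = 2: row 6 has {5,6}; col 1 has {1,3,4}; box has {} → only 2 remains.
r1c1 = 6: row 1 has {1,4}; col 1 has {1,2,3,4}; box has {1,4,5} → only 6 remains.
r1c3 = 3: row 1 has {1,4,6}; col 3 has {1,2,5}; box has {1,4,5,6} → only 3 remains.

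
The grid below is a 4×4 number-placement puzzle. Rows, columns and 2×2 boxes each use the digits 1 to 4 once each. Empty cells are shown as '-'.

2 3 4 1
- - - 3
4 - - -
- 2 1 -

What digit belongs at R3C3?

3

R2C1 = 1 (sole candidate).
R2C2 = 4 (sole candidate).
R2C3 = 2 (sole candidate).
R3C2 = 1 (sole candidate).
R3C3 = 3: row 3 has {1,4}; col 3 has {1,2,4}; box has {1} → only 3 remains.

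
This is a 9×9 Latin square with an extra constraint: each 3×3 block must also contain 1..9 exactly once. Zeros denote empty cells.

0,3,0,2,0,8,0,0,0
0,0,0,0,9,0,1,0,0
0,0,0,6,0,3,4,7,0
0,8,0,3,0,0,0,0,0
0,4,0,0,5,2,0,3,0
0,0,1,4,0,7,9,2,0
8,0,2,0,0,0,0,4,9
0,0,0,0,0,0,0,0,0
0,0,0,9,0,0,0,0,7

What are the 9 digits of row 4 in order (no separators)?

285369714

R3C5 = 1: row 3 has {3,4,6,7}; col 5 has {5,9}; box has {2,3,6,8,9} → only 1 remains.
R4C5 = 6: row 4 has {3,8}; col 5 has {1,5,9}; box has {2,3,4,5,7} → only 6 remains.
R6C5 = 8: row 6 has {1,2,4,7,9}; col 5 has {1,5,6,9}; box has {2,3,4,5,6,7} → only 8 remains.
R5C4 = 1: row 5 has {2,3,4,5}; col 4 has {2,3,4,6,9}; box has {2,3,4,5,6,7,8} → only 1 remains.
R4C6 = 9: row 4 has {3,6,8}; col 6 has {2,3,7,8}; box has {1,2,3,4,5,6,7,8} → only 9 remains.
R1C1 = 1: in row 1, 1 can only go here (every other open cell in that row sees a 1).
R2C9 = 3: in row 2, 3 can only go here (every other open cell in that row sees a 3).
R4C1 = 2: in row 4, 2 can only go here (every other open cell in that row sees a 2).
R4C9 = 4: in row 4, 4 can only go here (every other open cell in that row sees a 4).
R2C2 = 2: in row 2, 2 can only go here (every other open cell in that row sees a 2).
R3C9 = 2: in row 3, 2 can only go here (every other open cell in that row sees a 2).
R3C3 = 8: in row 3, 8 can only go here (every other open cell in that row sees an 8).
R2C8 = 8: in row 2, 8 can only go here (every other open cell in that row sees an 8).
R4C8 = 1: in row 4, 1 can only go here (every other open cell in that row sees a 1).
R6C1 = 3: in row 6, 3 can only go here (every other open cell in that row sees a 3).
R9C7 = 8: in row 9, 8 can only go here (every other open cell in that row sees an 8).
R5C9 = 8: in row 5, 8 can only go here (every other open cell in that row sees an 8).
R8C4 = 8: in row 8, 8 can only go here (every other open cell in that row sees an 8).
R9C5 = 2: in row 9, 2 can only go here (every other open cell in that row sees a 2).
R8C7 = 2: in row 8, 2 can only go here (every other open cell in that row sees a 2).
R9C3 = 3: in row 9, 3 can only go here (every other open cell in that row sees a 3).
R8C5 = 3: in row 8, 3 can only go here (every other open cell in that row sees a 3).
R7C5 = 7: row 7 has {2,4,8,9}; col 5 has {1,2,3,5,6,8,9}; box has {2,3,8,9} → only 7 remains.
R1C5 = 4: row 1 has {1,2,3,8}; col 5 has {1,2,3,5,6,7,8,9}; box has {1,2,3,6,8,9} → only 4 remains.
R2C6 = 5: row 2 has {1,2,3,8,9}; col 6 has {2,3,7,8,9}; box has {1,2,3,4,6,8,9} → only 5 remains.
R7C4 = 5: row 7 has {2,4,7,8,9}; col 4 has {1,2,3,4,6,8,9}; box has {2,3,7,8,9} → only 5 remains.
R2C4 = 7: row 2 has {1,2,3,5,8,9}; col 4 has {1,2,3,4,5,6,8,9}; box has {1,2,3,4,5,6,8,9} → only 7 remains.
R1C3 = 7: in row 1, 7 can only go here (every other open cell in that row sees a 7).
R4C3 = 5: row 4 has {1,2,3,4,6,8,9}; col 3 has {1,2,3,7,8}; box has {1,2,3,4,8} → only 5 remains.
R4C7 = 7: row 4 has {1,2,3,4,5,6,8,9}; col 7 has {1,2,4,8,9}; box has {1,2,3,4,8,9} → only 7 remains.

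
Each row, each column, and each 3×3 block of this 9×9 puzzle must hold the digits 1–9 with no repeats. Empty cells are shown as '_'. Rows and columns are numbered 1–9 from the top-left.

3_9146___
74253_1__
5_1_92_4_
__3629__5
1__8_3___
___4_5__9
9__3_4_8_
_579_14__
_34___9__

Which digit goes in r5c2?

9

r1c2 = 8 (sole candidate).
r2c6 = 8 (sole candidate).
r2c9 = 6 (sole candidate).
r3c2 = 6 (sole candidate).
r3c4 = 7 (sole candidate).
r4c2 = 7 (sole candidate).
r4c7 = 8 (sole candidate).
r4c8 = 1 (sole candidate).
r5c5 = 7 (sole candidate).
r6c2 = 2 (sole candidate).
r6c5 = 1 (sole candidate).
r7c2 = 1 (sole candidate).
r7c3 = 6 (sole candidate).
r7c5 = 5 (sole candidate).
r9c4 = 2 (sole candidate).
r9c6 = 7 (sole candidate).
r9c9 = 1 (sole candidate).
r2c8 = 9 (sole candidate).
r3c7 = 3 (sole candidate).
r3c9 = 8 (sole candidate).
r4c1 = 4 (sole candidate).
r5c2 = 9: row 5 has {1,3,7,8}; col 2 has {1,2,3,4,5,6,7,8}; box has {1,2,3,4,7} → only 9 remains.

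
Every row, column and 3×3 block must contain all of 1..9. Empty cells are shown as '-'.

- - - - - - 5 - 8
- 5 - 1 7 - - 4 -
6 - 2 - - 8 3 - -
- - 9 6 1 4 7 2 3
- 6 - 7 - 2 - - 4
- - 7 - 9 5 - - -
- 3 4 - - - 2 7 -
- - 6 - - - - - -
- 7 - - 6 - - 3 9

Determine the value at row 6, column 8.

6

row 4, column 2 = 8: row 4 has {1,2,3,4,6,7,9}; col 2 has {3,5,6,7}; box has {6,7,9} → only 8 remains.
row 9, column 6 = 1: row 9 has {3,6,7,9}; col 6 has {2,4,5,8}; box has {6} → only 1 remains.
row 4, column 1 = 5: row 4 has {1,2,3,4,6,7,8,9}; col 1 has {6}; box has {6,7,8,9} → only 5 remains.
row 7, column 6 = 9: row 7 has {2,3,4,7}; col 6 has {1,2,4,5,8}; box has {1,6} → only 9 remains.
row 1, column 1 = 7: in row 1, 7 can only go here (every other open cell in that row sees a 7).
row 2, column 9 = 2: in row 2, 2 can only go here (every other open cell in that row sees a 2).
row 3, column 9 = 7: in row 3, 7 can only go here (every other open cell in that row sees a 7).
row 5, column 8 = 5: in row 5, 5 can only go here (every other open cell in that row sees a 5).
row 5, column 7 = 9: in row 5, 9 can only go here (every other open cell in that row sees a 9).
row 2, column 7 = 6: row 2 has {1,2,4,5,7}; col 7 has {2,3,5,7,9}; box has {2,3,4,5,7,8} → only 6 remains.
row 2, column 6 = 3: row 2 has {1,2,4,5,6,7}; col 6 has {1,2,4,5,8,9}; box has {1,7,8} → only 3 remains.
row 8, column 6 = 7: row 8 has {6}; col 6 has {1,2,3,4,5,8,9}; box has {1,6,9} → only 7 remains.
row 1, column 6 = 6: row 1 has {5,7,8}; col 6 has {1,2,3,4,5,7,8,9}; box has {1,3,7,8} → only 6 remains.
row 2, column 3 = 8: row 2 has {1,2,3,4,5,6,7}; col 3 has {2,4,6,7,9}; box has {2,5,6,7} → only 8 remains.
row 9, column 3 = 5: row 9 has {1,3,6,7,9}; col 3 has {2,4,6,7,8,9}; box has {3,4,6,7} → only 5 remains.
row 2, column 1 = 9: row 2 has {1,2,3,4,5,6,7,8}; col 1 has {5,6,7}; box has {2,5,6,7,8} → only 9 remains.
row 1, column 3 = 3: in row 1, 3 can only go here (every other open cell in that row sees a 3).
row 5, column 3 = 1: row 5 has {2,4,5,6,7,9}; col 3 has {2,3,4,5,6,7,8,9}; box has {5,6,7,8,9} → only 1 remains.
row 5, column 1 = 3: row 5 has {1,2,4,5,6,7,9}; col 1 has {5,6,7,9}; box has {1,5,6,7,8,9} → only 3 remains.
row 5, column 5 = 8: row 5 has {1,2,3,4,5,6,7,9}; col 5 has {1,6,7,9}; box has {1,2,4,5,6,7,9} → only 8 remains.
row 6, column 4 = 3: row 6 has {5,7,9}; col 4 has {1,6,7}; box has {1,2,4,5,6,7,8,9} → only 3 remains.
row 7, column 5 = 5: row 7 has {2,3,4,7,9}; col 5 has {1,6,7,8,9}; box has {1,6,7,9} → only 5 remains.
row 3, column 5 = 4: row 3 has {2,3,6,7,8}; col 5 has {1,5,6,7,8,9}; box has {1,3,6,7,8} → only 4 remains.
row 7, column 4 = 8: row 7 has {2,3,4,5,7,9}; col 4 has {1,3,6,7}; box has {1,5,6,7,9} → only 8 remains.
row 1, column 5 = 2: row 1 has {3,5,6,7,8}; col 5 has {1,4,5,6,7,8,9}; box has {1,3,4,6,7,8} → only 2 remains.
row 3, column 2 = 1: row 3 has {2,3,4,6,7,8}; col 2 has {3,5,6,7,8}; box has {2,3,5,6,7,8,9} → only 1 remains.
row 3, column 8 = 9: row 3 has {1,2,3,4,6,7,8}; col 8 has {2,3,4,5,7}; box has {2,3,4,5,6,7,8} → only 9 remains.
row 7, column 1 = 1: row 7 has {2,3,4,5,7,8,9}; col 1 has {3,5,6,7,9}; box has {3,4,5,6,7} → only 1 remains.
row 7, column 9 = 6: row 7 has {1,2,3,4,5,7,8,9}; col 9 has {2,3,4,7,8,9}; box has {2,3,7,9} → only 6 remains.
row 8, column 5 = 3: row 8 has {6,7}; col 5 has {1,2,4,5,6,7,8,9}; box has {1,5,6,7,8,9} → only 3 remains.
row 1, column 2 = 4: row 1 has {2,3,5,6,7,8}; col 2 has {1,3,5,6,7,8}; box has {1,2,3,5,6,7,8,9} → only 4 remains.
row 1, column 4 = 9: row 1 has {2,3,4,5,6,7,8}; col 4 has {1,3,6,7,8}; box has {1,2,3,4,6,7,8} → only 9 remains.
row 1, column 8 = 1: row 1 has {2,3,4,5,6,7,8,9}; col 8 has {2,3,4,5,7,9}; box has {2,3,4,5,6,7,8,9} → only 1 remains.
row 3, column 4 = 5: row 3 has {1,2,3,4,6,7,8,9}; col 4 has {1,3,6,7,8,9}; box has {1,2,3,4,6,7,8,9} → only 5 remains.
row 6, column 2 = 2: row 6 has {3,5,7,9}; col 2 has {1,3,4,5,6,7,8}; box has {1,3,5,6,7,8,9} → only 2 remains.
row 6, column 9 = 1: row 6 has {2,3,5,7,9}; col 9 has {2,3,4,6,7,8,9}; box has {2,3,4,5,7,9} → only 1 remains.
row 8, column 2 = 9: row 8 has {3,6,7}; col 2 has {1,2,3,4,5,6,7,8}; box has {1,3,4,5,6,7} → only 9 remains.
row 8, column 8 = 8: row 8 has {3,6,7,9}; col 8 has {1,2,3,4,5,7,9}; box has {2,3,6,7,9} → only 8 remains.
row 8, column 9 = 5: row 8 has {3,6,7,8,9}; col 9 has {1,2,3,4,6,7,8,9}; box has {2,3,6,7,8,9} → only 5 remains.
row 9, column 7 = 4: row 9 has {1,3,5,6,7,9}; col 7 has {2,3,5,6,7,9}; box has {2,3,5,6,7,8,9} → only 4 remains.
row 6, column 1 = 4: row 6 has {1,2,3,5,7,9}; col 1 has {1,3,5,6,7,9}; box has {1,2,3,5,6,7,8,9} → only 4 remains.
row 6, column 7 = 8: row 6 has {1,2,3,4,5,7,9}; col 7 has {2,3,4,5,6,7,9}; box has {1,2,3,4,5,7,9} → only 8 remains.
row 6, column 8 = 6: row 6 has {1,2,3,4,5,7,8,9}; col 8 has {1,2,3,4,5,7,8,9}; box has {1,2,3,4,5,7,8,9} → only 6 remains.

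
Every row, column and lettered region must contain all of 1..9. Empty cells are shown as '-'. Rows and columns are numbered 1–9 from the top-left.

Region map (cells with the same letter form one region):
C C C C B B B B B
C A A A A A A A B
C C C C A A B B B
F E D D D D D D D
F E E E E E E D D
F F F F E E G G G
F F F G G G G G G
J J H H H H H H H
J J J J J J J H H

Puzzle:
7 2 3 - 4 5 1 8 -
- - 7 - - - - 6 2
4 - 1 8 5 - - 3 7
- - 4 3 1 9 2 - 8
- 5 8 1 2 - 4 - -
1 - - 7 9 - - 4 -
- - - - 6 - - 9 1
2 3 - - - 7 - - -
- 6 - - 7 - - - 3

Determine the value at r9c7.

r3c2 = 9 (sole candidate).
r3c6 = 2 (sole candidate).
r3c7 = 6 (sole candidate).
r4c2 = 7 (sole candidate).
r4c8 = 5 (sole candidate).
r5c8 = 7 (sole candidate).
r5c9 = 6 (sole candidate).
r6c2 = 8 (sole candidate).
r6c9 = 5 (sole candidate).
r7c2 = 4 (sole candidate).
r7c4 = 2 (sole candidate).
r8c5 = 8 (sole candidate).
r8c8 = 1 (sole candidate).
r9c8 = 2 (sole candidate).
r1c4 = 6 (sole candidate).
r1c9 = 9 (sole candidate).
r2c1 = 5 (sole candidate).
r2c2 = 1 (sole candidate).
r2c5 = 3 (sole candidate).
r4c1 = 6 (sole candidate).
r5c6 = 3 (sole candidate).
r6c3 = 2 (sole candidate).
r6c6 = 6 (sole candidate).
r6c7 = 3 (sole candidate).
r7c1 = 3 (sole candidate).
r7c3 = 5 (sole candidate).
r7c6 = 8 (sole candidate).
r7c7 = 7 (sole candidate).
r8c9 = 4 (sole candidate).
r9c3 = 9 (sole candidate).
r2c6 = 4 (sole candidate).
r5c1 = 9 (sole candidate).
r8c3 = 6 (sole candidate).
r9c1 = 8 (sole candidate).
r9c6 = 1 (sole candidate).
r9c7 = 5: row 9 has {1,2,3,6,7,8,9}; col 7 has {1,2,3,4,6,7}; region has {1,2,3,6,7,8,9} → only 5 remains.

5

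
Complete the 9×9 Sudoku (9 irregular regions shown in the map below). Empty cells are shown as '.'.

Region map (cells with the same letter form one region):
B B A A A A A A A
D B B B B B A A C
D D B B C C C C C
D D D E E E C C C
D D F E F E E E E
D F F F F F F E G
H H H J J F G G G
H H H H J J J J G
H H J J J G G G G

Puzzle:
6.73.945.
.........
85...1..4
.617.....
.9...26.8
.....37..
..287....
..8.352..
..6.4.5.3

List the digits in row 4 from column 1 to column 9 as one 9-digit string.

row 4, column 6 = 4: row 4 has {1,6,7}; col 6 has {1,2,3,5,9}; region has {2,6,7,8} → only 4 remains.
row 7, column 6 = 6 (sole candidate).
row 3, column 8 = 7 (hidden single in row 3).
row 3, column 5 = 6 (hidden single in row 3).
row 2, column 8 = 6 (hidden single in row 2).
row 3, column 4 = 2 (hidden single in row 3).
row 5, column 1 = 7 (hidden single in row 5).
row 5, column 8 = 3 (hidden single in row 5).
row 5, column 3 = 4 (hidden single in row 5).
row 6, column 1 = 4 (hidden single in row 6).
row 6, column 9 = 6 (hidden single in row 6).
row 7, column 1 = 5 (hidden single in row 7).
row 7, column 2 = 3 (hidden single in row 7).
row 7, column 8 = 4 (hidden single in row 7).
row 8, column 4 = 6 (hidden single in row 8).
row 8, column 2 = 4 (hidden single in row 8).
row 2, column 4 = 4 (hidden single in row 2).
row 8, column 9 = 7 (hidden single in row 8).
row 9, column 6 = 8 (sole candidate).
row 2, column 6 = 7 (sole candidate).
row 9, column 8 = 2 (hidden single in row 9).
row 9, column 2 = 7 (hidden single in row 9).
row 6, column 2 = 2 (hidden single in column 2).
row 6, column 5 = 8 (hidden single in row 6).
row 1, column 2 = 8 (hidden single in row 1).
row 2, column 2 = 1 (sole candidate).
row 2, column 7 = 8 (sole candidate).
row 4, column 8 = 8: in row 4, 8 can only go here (every other open cell in that row sees an 8).
row 1, column 5 = 2 (hidden single in column 5).
row 1, column 9 = 1 (sole candidate).
row 7, column 9 = 9 (sole candidate).
row 7, column 7 = 1 (sole candidate).
row 5, column 5 = 1 (hidden single in column 5).
row 5, column 4 = 5 (sole candidate).
row 6, column 4 = 9 (sole candidate).
row 6, column 8 = 1 (sole candidate).
row 8, column 8 = 9 (sole candidate).
row 9, column 4 = 1 (sole candidate).
row 4, column 5 = 9: row 4 has {1,4,6,7,8}; col 5 has {1,2,3,4,6,7,8}; region has {1,2,3,4,5,6,7,8} → only 9 remains.
row 4, column 7 = 3: row 4 has {1,4,6,7,8,9}; col 7 has {1,2,4,5,6,7,8}; region has {1,4,6,7,8} → only 3 remains.
row 6, column 3 = 5 (sole candidate).
row 8, column 1 = 1 (sole candidate).
row 9, column 1 = 9 (sole candidate).
row 2, column 5 = 5 (sole candidate).
row 2, column 9 = 2 (sole candidate).
row 3, column 7 = 9 (sole candidate).
row 4, column 1 = 2: row 4 has {1,3,4,6,7,8,9}; col 1 has {1,4,5,6,7,8,9}; region has {1,4,5,6,7,8,9} → only 2 remains.
row 4, column 9 = 5: row 4 has {1,2,3,4,6,7,8,9}; col 9 has {1,2,3,4,6,7,8,9}; region has {1,2,3,4,6,7,8,9} → only 5 remains.

261794385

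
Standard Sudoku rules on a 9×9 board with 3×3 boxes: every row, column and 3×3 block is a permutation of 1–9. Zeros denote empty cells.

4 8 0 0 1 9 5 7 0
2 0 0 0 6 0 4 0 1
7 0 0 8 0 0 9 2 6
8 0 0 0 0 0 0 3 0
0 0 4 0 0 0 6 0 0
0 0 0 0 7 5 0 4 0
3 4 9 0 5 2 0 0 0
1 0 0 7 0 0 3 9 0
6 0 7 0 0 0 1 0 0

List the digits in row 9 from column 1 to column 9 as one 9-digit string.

row 1, column 9 = 3 (sole candidate).
row 2, column 8 = 8 (sole candidate).
row 6, column 1 = 9 (sole candidate).
row 7, column 8 = 6 (sole candidate).
row 9, column 8 = 5: row 9 has {1,6,7}; col 8 has {2,3,4,6,7,8,9}; box has {1,3,6,9} → only 5 remains.
row 1, column 3 = 6 (sole candidate).
row 1, column 4 = 2 (sole candidate).
row 5, column 1 = 5 (sole candidate).
row 5, column 8 = 1 (sole candidate).
row 7, column 4 = 1 (sole candidate).
row 9, column 2 = 2: row 9 has {1,5,6,7}; col 2 has {4,8}; box has {1,3,4,6,7,9} → only 2 remains.
row 8, column 2 = 5 (sole candidate).
row 8, column 3 = 8 (sole candidate).
row 8, column 5 = 4 (sole candidate).
row 8, column 6 = 6 (sole candidate).
row 8, column 9 = 2 (sole candidate).
row 3, column 5 = 3 (sole candidate).
row 3, column 6 = 4 (sole candidate).
row 4, column 6 = 1 (sole candidate).
row 6, column 9 = 8 (sole candidate).
row 7, column 9 = 7 (sole candidate).
row 9, column 9 = 4: row 9 has {1,2,5,6,7}; col 9 has {1,2,3,6,7,8}; box has {1,2,3,5,6,7,9} → only 4 remains.
row 2, column 4 = 5 (sole candidate).
row 2, column 6 = 7 (sole candidate).
row 3, column 2 = 1 (sole candidate).
row 3, column 3 = 5 (sole candidate).
row 4, column 3 = 2 (sole candidate).
row 4, column 5 = 9 (sole candidate).
row 4, column 7 = 7 (sole candidate).
row 4, column 9 = 5 (sole candidate).
row 5, column 4 = 3 (sole candidate).
row 5, column 6 = 8 (sole candidate).
row 5, column 9 = 9 (sole candidate).
row 6, column 4 = 6 (sole candidate).
row 6, column 7 = 2 (sole candidate).
row 7, column 7 = 8 (sole candidate).
row 9, column 4 = 9: row 9 has {1,2,4,5,6,7}; col 4 has {1,2,3,5,6,7,8}; box has {1,2,4,5,6,7} → only 9 remains.
row 9, column 5 = 8: row 9 has {1,2,4,5,6,7,9}; col 5 has {1,3,4,5,6,7,9}; box has {1,2,4,5,6,7,9} → only 8 remains.
row 9, column 6 = 3: row 9 has {1,2,4,5,6,7,8,9}; col 6 has {1,2,4,5,6,7,8,9}; box has {1,2,4,5,6,7,8,9} → only 3 remains.

627983154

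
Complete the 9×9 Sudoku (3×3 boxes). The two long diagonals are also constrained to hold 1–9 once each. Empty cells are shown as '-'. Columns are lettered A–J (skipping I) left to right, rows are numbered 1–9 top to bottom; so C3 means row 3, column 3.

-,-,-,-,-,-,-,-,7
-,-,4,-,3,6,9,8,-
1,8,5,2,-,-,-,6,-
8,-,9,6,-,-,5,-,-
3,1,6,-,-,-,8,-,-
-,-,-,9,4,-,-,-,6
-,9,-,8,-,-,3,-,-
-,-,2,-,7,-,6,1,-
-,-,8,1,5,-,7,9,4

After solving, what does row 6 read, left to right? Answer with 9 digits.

527948136

C1 = 3: row 1 has {7}; col 3 has {2,4,5,6,8,9}; box has {1,4,5,8} → only 3 remains.
E3 = 9: row 3 has {1,2,5,6,8}; col 5 has {3,4,5,7}; box has {2,3,6} → only 9 remains.
G3 = 4: row 3 has {1,2,5,6,8,9}; col 7 has {3,5,6,7,8,9}; box has {6,7,8,9}; anti-diagonal has {7,8,9} → only 4 remains.
J3 = 3: row 3 has {1,2,4,5,6,8,9}; col 9 has {4,6,7}; box has {4,6,7,8,9} → only 3 remains.
E5 = 2: row 5 has {1,3,6,8}; col 5 has {3,4,5,7,9}; box has {4,6,9}; main diagonal has {1,3,4,5,6}; anti-diagonal has {4,7,8,9} → only 2 remains.
J5 = 9: row 5 has {1,2,3,6,8}; col 9 has {3,4,6,7}; box has {5,6,8} → only 9 remains.
C6 = 7: row 6 has {4,6,9}; col 3 has {2,3,4,5,6,8,9}; box has {1,3,6,8,9} → only 7 remains.
F6 = 8: row 6 has {4,6,7,9}; col 6 has {6}; box has {2,4,6,9}; main diagonal has {1,2,3,4,5,6} → only 8 remains.
C7 = 1: row 7 has {3,8,9}; col 3 has {2,3,4,5,6,7,8,9}; box has {2,8,9}; anti-diagonal has {2,4,7,8,9} → only 1 remains.
E7 = 6: row 7 has {1,3,8,9}; col 5 has {2,3,4,5,7,9}; box has {1,5,7,8} → only 6 remains.
A9 = 6: row 9 has {1,4,5,7,8,9}; col 1 has {1,3,8}; box has {1,2,8,9}; anti-diagonal has {1,2,4,7,8,9} → only 6 remains.
B9 = 3: row 9 has {1,4,5,6,7,8,9}; col 2 has {1,8,9}; box has {1,2,6,8,9} → only 3 remains.
F9 = 2: row 9 has {1,3,4,5,6,7,8,9}; col 6 has {6,8}; box has {1,5,6,7,8} → only 2 remains.
A1 = 9: row 1 has {3,7}; col 1 has {1,3,6,8}; box has {1,3,4,5,8}; main diagonal has {1,2,3,4,5,6,8} → only 9 remains.
B2 = 7: row 2 has {3,4,6,8,9}; col 2 has {1,3,8,9}; box has {1,3,4,5,8,9}; main diagonal has {1,2,3,4,5,6,8,9} → only 7 remains.
D2 = 5: row 2 has {3,4,6,7,8,9}; col 4 has {1,2,6,8,9}; box has {2,3,6,9} → only 5 remains.
F3 = 7: row 3 has {1,2,3,4,5,6,8,9}; col 6 has {2,6,8}; box has {2,3,5,6,9} → only 7 remains.
E4 = 1: row 4 has {5,6,8,9}; col 5 has {2,3,4,5,6,7,9}; box has {2,4,6,8,9} → only 1 remains.
F4 = 3: row 4 has {1,5,6,8,9}; col 6 has {2,6,7,8}; box has {1,2,4,6,8,9}; anti-diagonal has {1,2,4,6,7,8,9} → only 3 remains.
J4 = 2: row 4 has {1,3,5,6,8,9}; col 9 has {3,4,6,7,9}; box has {5,6,8,9} → only 2 remains.
D5 = 7: row 5 has {1,2,3,6,8,9}; col 4 has {1,2,5,6,8,9}; box has {1,2,3,4,6,8,9} → only 7 remains.
F5 = 5: row 5 has {1,2,3,6,7,8,9}; col 6 has {2,3,6,7,8}; box has {1,2,3,4,6,7,8,9} → only 5 remains.
H5 = 4: row 5 has {1,2,3,5,6,7,8,9}; col 8 has {1,6,8,9}; box has {2,5,6,8,9} → only 4 remains.
G6 = 1: row 6 has {4,6,7,8,9}; col 7 has {3,4,5,6,7,8,9}; box has {2,4,5,6,8,9} → only 1 remains.
H6 = 3: row 6 has {1,4,6,7,8,9}; col 8 has {1,4,6,8,9}; box has {1,2,4,5,6,8,9} → only 3 remains.
F7 = 4: row 7 has {1,3,6,8,9}; col 6 has {2,3,5,6,7,8}; box has {1,2,5,6,7,8} → only 4 remains.
J7 = 5: row 7 has {1,3,4,6,8,9}; col 9 has {2,3,4,6,7,9}; box has {1,3,4,6,7,9} → only 5 remains.
B8 = 5: row 8 has {1,2,6,7}; col 2 has {1,3,7,8,9}; box has {1,2,3,6,8,9}; anti-diagonal has {1,2,3,4,6,7,8,9} → only 5 remains.
D8 = 3: row 8 has {1,2,5,6,7}; col 4 has {1,2,5,6,7,8,9}; box has {1,2,4,5,6,7,8} → only 3 remains.
F8 = 9: row 8 has {1,2,3,5,6,7}; col 6 has {2,3,4,5,6,7,8}; box has {1,2,3,4,5,6,7,8} → only 9 remains.
J8 = 8: row 8 has {1,2,3,5,6,7,9}; col 9 has {2,3,4,5,6,7,9}; box has {1,3,4,5,6,7,9} → only 8 remains.
D1 = 4: row 1 has {3,7,9}; col 4 has {1,2,3,5,6,7,8,9}; box has {2,3,5,6,7,9} → only 4 remains.
E1 = 8: row 1 has {3,4,7,9}; col 5 has {1,2,3,4,5,6,7,9}; box has {2,3,4,5,6,7,9} → only 8 remains.
F1 = 1: row 1 has {3,4,7,8,9}; col 6 has {2,3,4,5,6,7,8,9}; box has {2,3,4,5,6,7,8,9} → only 1 remains.
G1 = 2: row 1 has {1,3,4,7,8,9}; col 7 has {1,3,4,5,6,7,8,9}; box has {3,4,6,7,8,9} → only 2 remains.
H1 = 5: row 1 has {1,2,3,4,7,8,9}; col 8 has {1,3,4,6,8,9}; box has {2,3,4,6,7,8,9} → only 5 remains.
A2 = 2: row 2 has {3,4,5,6,7,8,9}; col 1 has {1,3,6,8,9}; box has {1,3,4,5,7,8,9} → only 2 remains.
J2 = 1: row 2 has {2,3,4,5,6,7,8,9}; col 9 has {2,3,4,5,6,7,8,9}; box has {2,3,4,5,6,7,8,9} → only 1 remains.
B4 = 4: row 4 has {1,2,3,5,6,8,9}; col 2 has {1,3,5,7,8,9}; box has {1,3,6,7,8,9} → only 4 remains.
H4 = 7: row 4 has {1,2,3,4,5,6,8,9}; col 8 has {1,3,4,5,6,8,9}; box has {1,2,3,4,5,6,8,9} → only 7 remains.
A6 = 5: row 6 has {1,3,4,6,7,8,9}; col 1 has {1,2,3,6,8,9}; box has {1,3,4,6,7,8,9} → only 5 remains.
B6 = 2: row 6 has {1,3,4,5,6,7,8,9}; col 2 has {1,3,4,5,7,8,9}; box has {1,3,4,5,6,7,8,9} → only 2 remains.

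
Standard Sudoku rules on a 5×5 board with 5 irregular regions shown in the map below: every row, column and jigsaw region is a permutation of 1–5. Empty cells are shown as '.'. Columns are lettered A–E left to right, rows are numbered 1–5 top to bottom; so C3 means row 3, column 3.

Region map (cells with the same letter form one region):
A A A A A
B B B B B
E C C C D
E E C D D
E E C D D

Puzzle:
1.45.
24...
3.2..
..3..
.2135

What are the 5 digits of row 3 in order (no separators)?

35241

B1 = 3 (sole candidate).
E1 = 2 (sole candidate).
C2 = 5 (sole candidate).
D2 = 1 (sole candidate).
E2 = 3 (sole candidate).
B3 = 5: row 3 has {2,3}; col 2 has {2,3,4}; region has {1,2,3} → only 5 remains.
D3 = 4: row 3 has {2,3,5}; col 4 has {1,3,5}; region has {1,2,3,5} → only 4 remains.
E3 = 1: row 3 has {2,3,4,5}; col 5 has {2,3,5}; region has {3,5} → only 1 remains.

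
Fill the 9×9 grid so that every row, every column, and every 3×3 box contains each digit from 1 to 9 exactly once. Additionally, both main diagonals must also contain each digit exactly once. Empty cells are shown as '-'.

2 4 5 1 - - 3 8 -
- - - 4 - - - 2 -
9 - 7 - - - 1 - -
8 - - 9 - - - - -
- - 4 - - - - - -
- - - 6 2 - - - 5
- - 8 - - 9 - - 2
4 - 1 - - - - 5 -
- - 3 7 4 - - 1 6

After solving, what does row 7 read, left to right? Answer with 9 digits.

R2C3 = 6: row 2 has {2,4}; col 3 has {1,3,4,5,7,8}; box has {2,4,5,7,9} → only 6 remains.
R3C9 = 4: row 3 has {1,7,9}; col 9 has {2,5,6}; box has {1,2,3,8} → only 4 remains.
R4C3 = 2: row 4 has {8,9}; col 3 has {1,3,4,5,6,7,8}; box has {4,8} → only 2 remains.
R5C5 = 3: row 5 has {4}; col 5 has {2,4}; box has {2,6,9}; main diagonal has {2,5,6,7,9}; anti-diagonal has {1,2,6,8} → only 3 remains.
R6C3 = 9: row 6 has {2,5,6}; col 3 has {1,2,3,4,5,6,7,8}; box has {2,4,8} → only 9 remains.
R7C7 = 4: row 7 has {2,8,9}; col 7 has {1,3}; box has {1,2,5,6}; main diagonal has {2,3,5,6,7,9} → only 4 remains.
R9C1 = 5: row 9 has {1,3,4,6,7}; col 1 has {2,4,8,9}; box has {1,3,4,8}; anti-diagonal has {1,2,3,6,8} → only 5 remains.
R3C8 = 6: row 3 has {1,4,7,9}; col 8 has {1,2,5,8}; box has {1,2,3,4,8} → only 6 remains.
R5C7 = 2: in row 5, 2 can only go here (every other open cell in that row sees a 2).
R6C8 = 4: in row 6, 4 can only go here (every other open cell in that row sees a 4).
R4C6 = 4: in row 4, 4 can only go here (every other open cell in that row sees a 4).
R7C5 = 1: in row 7, 1 can only go here (every other open cell in that row sees a 1).
R7C4 = 5: in row 7, 5 can only go here (every other open cell in that row sees a 5).
R5C4 = 8: row 5 has {2,3,4}; col 4 has {1,4,5,6,7,9}; box has {2,3,4,6,9} → only 8 remains.
R6C6 = 1: row 6 has {2,4,5,6,9}; col 6 has {4,9}; box has {2,3,4,6,8,9}; main diagonal has {2,3,4,5,6,7,9} → only 1 remains.
R2C2 = 8: row 2 has {2,4,6}; col 2 has {4}; box has {2,4,5,6,7,9}; main diagonal has {1,2,3,4,5,6,7,9} → only 8 remains.
R3C2 = 3: row 3 has {1,4,6,7,9}; col 2 has {4,8}; box has {2,4,5,6,7,8,9} → only 3 remains.
R3C4 = 2: row 3 has {1,3,4,6,7,9}; col 4 has {1,4,5,6,7,8,9}; box has {1,4} → only 2 remains.
R6C2 = 7: row 6 has {1,2,4,5,6,9}; col 2 has {3,4,8}; box has {2,4,8,9} → only 7 remains.
R6C7 = 8: row 6 has {1,2,4,5,6,7,9}; col 7 has {1,2,3,4}; box has {2,4,5} → only 8 remains.
R7C2 = 6: row 7 has {1,2,4,5,8,9}; col 2 has {3,4,7,8}; box has {1,3,4,5,8} → only 6 remains.
R8C2 = 9: row 8 has {1,4,5}; col 2 has {3,4,6,7,8}; box has {1,3,4,5,6,8}; anti-diagonal has {1,2,3,4,5,6,8} → only 9 remains.
R8C4 = 3: row 8 has {1,4,5,9}; col 4 has {1,2,4,5,6,7,8,9}; box has {1,4,5,7,9} → only 3 remains.
R8C7 = 7: row 8 has {1,3,4,5,9}; col 7 has {1,2,3,4,8}; box has {1,2,4,5,6} → only 7 remains.
R8C9 = 8: row 8 has {1,3,4,5,7,9}; col 9 has {2,4,5,6}; box has {1,2,4,5,6,7} → only 8 remains.
R9C2 = 2: row 9 has {1,3,4,5,6,7}; col 2 has {3,4,6,7,8,9}; box has {1,3,4,5,6,8,9} → only 2 remains.
R9C6 = 8: row 9 has {1,2,3,4,5,6,7}; col 6 has {1,4,9}; box has {1,3,4,5,7,9} → only 8 remains.
R9C7 = 9: row 9 has {1,2,3,4,5,6,7,8}; col 7 has {1,2,3,4,7,8}; box has {1,2,4,5,6,7,8} → only 9 remains.
R1C9 = 7: row 1 has {1,2,3,4,5,8}; col 9 has {2,4,5,6,8}; box has {1,2,3,4,6,8}; anti-diagonal has {1,2,3,4,5,6,8,9} → only 7 remains.
R2C1 = 1: row 2 has {2,4,6,8}; col 1 has {2,4,5,8,9}; box has {2,3,4,5,6,7,8,9} → only 1 remains.
R2C7 = 5: row 2 has {1,2,4,6,8}; col 7 has {1,2,3,4,7,8,9}; box has {1,2,3,4,6,7,8} → only 5 remains.
R2C9 = 9: row 2 has {1,2,4,5,6,8}; col 9 has {2,4,5,6,7,8}; box has {1,2,3,4,5,6,7,8} → only 9 remains.
R3C6 = 5: row 3 has {1,2,3,4,6,7,9}; col 6 has {1,4,8,9}; box has {1,2,4} → only 5 remains.
R4C7 = 6: row 4 has {2,4,8,9}; col 7 has {1,2,3,4,5,7,8,9}; box has {2,4,5,8} → only 6 remains.
R5C1 = 6: row 5 has {2,3,4,8}; col 1 has {1,2,4,5,8,9}; box has {2,4,7,8,9} → only 6 remains.
R5C6 = 7: row 5 has {2,3,4,6,8}; col 6 has {1,4,5,8,9}; box has {1,2,3,4,6,8,9} → only 7 remains.
R5C8 = 9: row 5 has {2,3,4,6,7,8}; col 8 has {1,2,4,5,6,8}; box has {2,4,5,6,8} → only 9 remains.
R5C9 = 1: row 5 has {2,3,4,6,7,8,9}; col 9 has {2,4,5,6,7,8,9}; box has {2,4,5,6,8,9} → only 1 remains.
R6C1 = 3: row 6 has {1,2,4,5,6,7,8,9}; col 1 has {1,2,4,5,6,8,9}; box has {2,4,6,7,8,9} → only 3 remains.
R7C1 = 7: row 7 has {1,2,4,5,6,8,9}; col 1 has {1,2,3,4,5,6,8,9}; box has {1,2,3,4,5,6,8,9} → only 7 remains.
R7C8 = 3: row 7 has {1,2,4,5,6,7,8,9}; col 8 has {1,2,4,5,6,8,9}; box has {1,2,4,5,6,7,8,9} → only 3 remains.

768519432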